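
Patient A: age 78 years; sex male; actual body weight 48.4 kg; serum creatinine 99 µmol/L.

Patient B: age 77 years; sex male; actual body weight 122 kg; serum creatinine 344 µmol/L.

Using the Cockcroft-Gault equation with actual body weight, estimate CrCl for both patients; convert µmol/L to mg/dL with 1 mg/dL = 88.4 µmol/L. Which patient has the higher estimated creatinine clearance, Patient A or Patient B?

Patient A

Patient A: SCr = 99 / 88.4 = 1.12 mg/dL
Patient A: CrCl = (140 − 78) × 48.4 / (72 × 1.12) = 3000.8 / 80.64 ≈ 37.2 mL/min
Patient B: SCr = 344 / 88.4 = 3.891 mg/dL
Patient B: CrCl = (140 − 77) × 122 / (72 × 3.891) = 7686.0 / 280.15 ≈ 27.4 mL/min
37.2 vs 27.4 mL/min → Patient A is higher.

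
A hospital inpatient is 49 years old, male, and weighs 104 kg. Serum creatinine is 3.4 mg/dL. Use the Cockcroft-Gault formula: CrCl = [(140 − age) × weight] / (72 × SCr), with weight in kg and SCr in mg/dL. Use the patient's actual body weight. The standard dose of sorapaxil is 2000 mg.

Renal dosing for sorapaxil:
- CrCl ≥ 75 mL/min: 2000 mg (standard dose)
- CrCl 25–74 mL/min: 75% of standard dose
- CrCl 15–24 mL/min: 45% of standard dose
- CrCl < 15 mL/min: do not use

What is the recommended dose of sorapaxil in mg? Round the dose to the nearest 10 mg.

1500 mg

CrCl = (140 − 49) × 104 / (72 × 3.4) = 9464.0 / 244.80 ≈ 38.7 mL/min
CrCl ≈ 39 mL/min → bracket 25–74 mL/min.
75% of 2000 mg = 1500 mg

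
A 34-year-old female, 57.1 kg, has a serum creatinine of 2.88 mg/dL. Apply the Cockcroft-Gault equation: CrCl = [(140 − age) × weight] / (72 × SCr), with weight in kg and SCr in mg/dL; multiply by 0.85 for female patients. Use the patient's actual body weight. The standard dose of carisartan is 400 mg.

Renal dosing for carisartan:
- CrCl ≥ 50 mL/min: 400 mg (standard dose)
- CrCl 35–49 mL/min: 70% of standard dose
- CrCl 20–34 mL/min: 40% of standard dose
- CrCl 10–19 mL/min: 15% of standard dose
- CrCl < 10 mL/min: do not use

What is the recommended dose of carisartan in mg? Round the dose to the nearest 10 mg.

CrCl = (140 − 34) × 57.1 / (72 × 2.88) × 0.85 = 6052.6 / 207.36 × 0.85 ≈ 24.8 mL/min
CrCl ≈ 25 mL/min → bracket 20–34 mL/min.
40% of 400 mg = 160 mg

160 mg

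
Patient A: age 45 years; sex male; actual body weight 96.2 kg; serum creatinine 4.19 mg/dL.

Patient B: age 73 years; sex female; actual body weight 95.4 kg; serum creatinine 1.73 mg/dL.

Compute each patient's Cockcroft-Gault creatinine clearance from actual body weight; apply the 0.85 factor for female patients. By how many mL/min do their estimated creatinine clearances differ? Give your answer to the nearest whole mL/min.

Patient A: CrCl = (140 − 45) × 96.2 / (72 × 4.19) = 9139.0 / 301.68 ≈ 30.3 mL/min
Patient B: CrCl = (140 − 73) × 95.4 / (72 × 1.73) × 0.85 = 6391.8 / 124.56 × 0.85 ≈ 43.6 mL/min
|30.3 − 43.6| = 13.3 mL/min

13 mL/min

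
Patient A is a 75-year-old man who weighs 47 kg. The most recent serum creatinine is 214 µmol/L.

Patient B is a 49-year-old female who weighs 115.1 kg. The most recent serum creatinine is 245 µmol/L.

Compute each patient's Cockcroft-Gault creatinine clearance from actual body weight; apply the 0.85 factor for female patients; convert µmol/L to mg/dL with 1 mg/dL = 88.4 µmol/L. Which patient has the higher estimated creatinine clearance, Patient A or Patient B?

Patient B

Patient A: SCr = 214 / 88.4 = 2.421 mg/dL
Patient A: CrCl = (140 − 75) × 47 / (72 × 2.421) = 3055.0 / 174.31 ≈ 17.5 mL/min
Patient B: SCr = 245 / 88.4 = 2.771 mg/dL
Patient B: CrCl = (140 − 49) × 115.1 / (72 × 2.771) × 0.85 = 10474.1 / 199.51 × 0.85 ≈ 44.6 mL/min
17.5 vs 44.6 mL/min → Patient B is higher.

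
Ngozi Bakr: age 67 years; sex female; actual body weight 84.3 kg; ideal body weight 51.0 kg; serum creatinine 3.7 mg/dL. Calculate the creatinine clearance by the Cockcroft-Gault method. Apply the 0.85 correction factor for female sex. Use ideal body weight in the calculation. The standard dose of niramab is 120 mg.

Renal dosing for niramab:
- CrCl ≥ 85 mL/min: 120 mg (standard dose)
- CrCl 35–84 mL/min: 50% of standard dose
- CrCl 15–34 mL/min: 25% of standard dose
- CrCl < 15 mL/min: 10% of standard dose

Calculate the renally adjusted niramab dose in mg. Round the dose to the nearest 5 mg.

CrCl = (140 − 67) × 51 / (72 × 3.7) × 0.85 = 3723.0 / 266.40 × 0.85 ≈ 11.9 mL/min
CrCl ≈ 12 mL/min → bracket < 15 mL/min.
10% of 120 mg = 12 mg → 10 mg

10 mg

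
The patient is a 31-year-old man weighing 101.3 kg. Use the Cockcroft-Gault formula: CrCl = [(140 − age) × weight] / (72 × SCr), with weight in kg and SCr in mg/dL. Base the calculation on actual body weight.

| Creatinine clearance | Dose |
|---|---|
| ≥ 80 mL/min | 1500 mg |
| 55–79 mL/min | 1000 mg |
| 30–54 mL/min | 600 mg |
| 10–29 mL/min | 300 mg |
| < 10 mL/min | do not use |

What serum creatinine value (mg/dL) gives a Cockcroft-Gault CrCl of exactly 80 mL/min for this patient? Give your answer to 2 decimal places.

Standard dose requires CrCl ≥ 80 mL/min.
Set (140 − 31) × 101.3 / (72 × SCr) = 80
SCr = (140 − 31) × 101.3 / (72 × 80) = 1.917 mg/dL

1.92 mg/dL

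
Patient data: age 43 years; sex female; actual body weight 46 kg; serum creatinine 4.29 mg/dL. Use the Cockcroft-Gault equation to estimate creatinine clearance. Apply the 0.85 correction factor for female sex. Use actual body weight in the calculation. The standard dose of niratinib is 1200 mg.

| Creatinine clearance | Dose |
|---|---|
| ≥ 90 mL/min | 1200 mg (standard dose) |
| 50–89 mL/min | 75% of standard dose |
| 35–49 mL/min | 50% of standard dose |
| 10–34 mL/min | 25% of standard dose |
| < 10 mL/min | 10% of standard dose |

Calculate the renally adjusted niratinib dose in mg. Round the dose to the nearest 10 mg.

300 mg

CrCl = (140 − 43) × 46 / (72 × 4.29) × 0.85 = 4462.0 / 308.88 × 0.85 ≈ 12.3 mL/min
CrCl ≈ 12 mL/min → bracket 10–34 mL/min.
25% of 1200 mg = 300 mg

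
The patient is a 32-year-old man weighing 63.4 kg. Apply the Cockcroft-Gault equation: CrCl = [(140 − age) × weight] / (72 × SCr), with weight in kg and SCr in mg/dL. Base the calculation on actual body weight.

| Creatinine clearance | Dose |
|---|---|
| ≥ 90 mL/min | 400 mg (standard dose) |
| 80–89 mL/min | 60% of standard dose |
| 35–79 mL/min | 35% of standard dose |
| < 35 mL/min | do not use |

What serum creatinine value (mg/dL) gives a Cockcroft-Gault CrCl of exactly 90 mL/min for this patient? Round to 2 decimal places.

1.06 mg/dL

Standard dose requires CrCl ≥ 90 mL/min.
Set (140 − 32) × 63.4 / (72 × SCr) = 90
SCr = (140 − 32) × 63.4 / (72 × 90) = 1.057 mg/dL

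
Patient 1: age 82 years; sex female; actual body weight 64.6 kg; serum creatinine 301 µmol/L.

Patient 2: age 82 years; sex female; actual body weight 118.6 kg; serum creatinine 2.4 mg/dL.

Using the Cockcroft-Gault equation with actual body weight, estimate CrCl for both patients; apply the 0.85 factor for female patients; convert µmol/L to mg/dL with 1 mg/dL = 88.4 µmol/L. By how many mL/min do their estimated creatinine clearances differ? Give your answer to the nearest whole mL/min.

21 mL/min

Patient 1: SCr = 301 / 88.4 = 3.405 mg/dL
Patient 1: CrCl = (140 − 82) × 64.6 / (72 × 3.405) × 0.85 = 3746.8 / 245.16 × 0.85 ≈ 13.0 mL/min
Patient 2: CrCl = (140 − 82) × 118.6 / (72 × 2.4) × 0.85 = 6878.8 / 172.80 × 0.85 ≈ 33.8 mL/min
|13.0 − 33.8| = 20.8 mL/min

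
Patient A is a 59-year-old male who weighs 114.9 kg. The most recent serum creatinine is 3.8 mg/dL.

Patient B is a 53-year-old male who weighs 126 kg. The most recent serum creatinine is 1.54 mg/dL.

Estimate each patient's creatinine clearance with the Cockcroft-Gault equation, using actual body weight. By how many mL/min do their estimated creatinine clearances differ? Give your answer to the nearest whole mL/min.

65 mL/min

Patient A: CrCl = (140 − 59) × 114.9 / (72 × 3.8) = 9306.9 / 273.60 ≈ 34.0 mL/min
Patient B: CrCl = (140 − 53) × 126 / (72 × 1.54) = 10962.0 / 110.88 ≈ 98.9 mL/min
|34.0 − 98.9| = 64.9 mL/min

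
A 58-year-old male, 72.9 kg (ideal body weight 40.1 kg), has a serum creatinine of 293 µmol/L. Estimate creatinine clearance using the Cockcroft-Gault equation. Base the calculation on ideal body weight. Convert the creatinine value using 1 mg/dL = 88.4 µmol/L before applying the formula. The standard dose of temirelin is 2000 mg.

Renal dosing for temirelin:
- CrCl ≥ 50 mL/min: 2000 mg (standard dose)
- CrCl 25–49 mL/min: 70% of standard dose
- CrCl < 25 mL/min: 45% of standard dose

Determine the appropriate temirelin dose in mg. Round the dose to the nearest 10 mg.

900 mg

SCr = 293 / 88.4 = 3.314 mg/dL
CrCl = (140 − 58) × 40.1 / (72 × 3.314) = 3288.2 / 238.61 ≈ 13.8 mL/min
CrCl ≈ 14 mL/min → bracket < 25 mL/min.
45% of 2000 mg = 900 mg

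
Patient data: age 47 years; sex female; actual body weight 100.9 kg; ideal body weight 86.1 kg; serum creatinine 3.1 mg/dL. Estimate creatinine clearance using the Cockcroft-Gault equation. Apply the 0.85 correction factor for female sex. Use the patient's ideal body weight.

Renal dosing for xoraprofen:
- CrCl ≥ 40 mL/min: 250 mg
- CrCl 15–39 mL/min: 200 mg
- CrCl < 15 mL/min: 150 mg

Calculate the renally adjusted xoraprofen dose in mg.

200 mg

CrCl = (140 − 47) × 86.1 / (72 × 3.1) × 0.85 = 8007.3 / 223.20 × 0.85 ≈ 30.5 mL/min
CrCl ≈ 30 mL/min → bracket 15–39 mL/min.
Dose for this bracket: 200 mg.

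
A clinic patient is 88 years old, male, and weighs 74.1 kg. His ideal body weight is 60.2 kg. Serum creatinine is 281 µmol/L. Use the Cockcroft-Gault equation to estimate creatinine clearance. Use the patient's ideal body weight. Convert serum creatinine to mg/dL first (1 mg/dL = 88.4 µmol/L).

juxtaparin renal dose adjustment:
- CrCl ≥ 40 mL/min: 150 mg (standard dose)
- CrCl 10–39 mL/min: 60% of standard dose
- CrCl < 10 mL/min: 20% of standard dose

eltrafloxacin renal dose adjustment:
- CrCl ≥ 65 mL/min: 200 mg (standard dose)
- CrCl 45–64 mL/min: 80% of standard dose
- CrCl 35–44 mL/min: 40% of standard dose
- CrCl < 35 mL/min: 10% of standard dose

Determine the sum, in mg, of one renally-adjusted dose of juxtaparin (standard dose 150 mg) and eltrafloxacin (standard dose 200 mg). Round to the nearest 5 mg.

SCr = 281 / 88.4 = 3.179 mg/dL
CrCl = (140 − 88) × 60.2 / (72 × 3.179) = 3130.4 / 228.89 ≈ 13.7 mL/min
CrCl ≈ 14 mL/min.
juxtaparin: 10–39 mL/min → 60% of 150 mg = 90 mg.
eltrafloxacin: < 35 mL/min → 10% of 200 mg = 20 mg.
Total = 90 + 20 = 110 mg.

110 mg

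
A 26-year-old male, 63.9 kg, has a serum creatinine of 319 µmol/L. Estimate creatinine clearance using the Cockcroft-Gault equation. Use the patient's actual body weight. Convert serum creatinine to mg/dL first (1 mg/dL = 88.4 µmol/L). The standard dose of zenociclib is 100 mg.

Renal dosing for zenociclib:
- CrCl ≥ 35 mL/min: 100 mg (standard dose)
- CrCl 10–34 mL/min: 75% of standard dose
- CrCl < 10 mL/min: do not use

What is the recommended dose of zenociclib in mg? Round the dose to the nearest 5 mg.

SCr = 319 / 88.4 = 3.609 mg/dL
CrCl = (140 − 26) × 63.9 / (72 × 3.609) = 7284.6 / 259.85 ≈ 28.0 mL/min
CrCl ≈ 28 mL/min → bracket 10–34 mL/min.
75% of 100 mg = 75 mg

75 mg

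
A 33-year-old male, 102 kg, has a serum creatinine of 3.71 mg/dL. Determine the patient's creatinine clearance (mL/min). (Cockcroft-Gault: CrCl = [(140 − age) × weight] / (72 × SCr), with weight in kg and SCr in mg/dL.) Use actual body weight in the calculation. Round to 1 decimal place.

40.9 mL/min

CrCl = (140 − 33) × 102 / (72 × 3.71) = 10914.0 / 267.12 ≈ 40.9 mL/min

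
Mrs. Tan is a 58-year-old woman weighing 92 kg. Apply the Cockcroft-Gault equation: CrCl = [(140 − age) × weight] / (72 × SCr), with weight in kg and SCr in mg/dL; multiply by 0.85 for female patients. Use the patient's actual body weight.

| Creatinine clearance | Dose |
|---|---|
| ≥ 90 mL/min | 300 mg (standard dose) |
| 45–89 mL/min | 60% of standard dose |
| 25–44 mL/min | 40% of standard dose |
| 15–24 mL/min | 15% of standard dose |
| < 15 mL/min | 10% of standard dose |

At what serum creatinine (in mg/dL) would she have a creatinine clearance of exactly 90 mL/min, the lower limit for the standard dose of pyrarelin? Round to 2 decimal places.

Standard dose requires CrCl ≥ 90 mL/min.
Set (140 − 58) × 92 × 0.85 / (72 × SCr) = 90
SCr = (140 − 58) × 92 × 0.85 / (72 × 90) = 0.990 mg/dL

0.99 mg/dL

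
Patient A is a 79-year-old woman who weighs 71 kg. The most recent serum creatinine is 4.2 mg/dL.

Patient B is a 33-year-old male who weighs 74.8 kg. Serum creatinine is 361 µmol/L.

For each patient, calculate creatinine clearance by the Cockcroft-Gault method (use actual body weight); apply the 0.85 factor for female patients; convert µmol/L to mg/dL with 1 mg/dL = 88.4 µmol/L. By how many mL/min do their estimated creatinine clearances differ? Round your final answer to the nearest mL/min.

Patient A: CrCl = (140 − 79) × 71 / (72 × 4.2) × 0.85 = 4331.0 / 302.40 × 0.85 ≈ 12.2 mL/min
Patient B: SCr = 361 / 88.4 = 4.084 mg/dL
Patient B: CrCl = (140 − 33) × 74.8 / (72 × 4.084) = 8003.6 / 294.05 ≈ 27.2 mL/min
|12.2 − 27.2| = 15.0 mL/min

15 mL/min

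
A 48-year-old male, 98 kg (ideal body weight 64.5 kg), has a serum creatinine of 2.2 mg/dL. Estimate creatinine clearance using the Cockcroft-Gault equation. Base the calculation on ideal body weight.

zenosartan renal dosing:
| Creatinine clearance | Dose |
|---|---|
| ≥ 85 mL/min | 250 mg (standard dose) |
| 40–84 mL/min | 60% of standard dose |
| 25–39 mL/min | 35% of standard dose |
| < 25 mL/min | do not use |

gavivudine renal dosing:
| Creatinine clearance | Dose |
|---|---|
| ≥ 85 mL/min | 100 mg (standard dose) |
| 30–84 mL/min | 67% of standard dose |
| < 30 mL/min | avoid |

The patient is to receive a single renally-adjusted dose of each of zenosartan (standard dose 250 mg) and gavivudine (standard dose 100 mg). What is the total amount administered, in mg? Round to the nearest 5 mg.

155 mg

CrCl = (140 − 48) × 64.5 / (72 × 2.2) = 5934.0 / 158.40 ≈ 37.5 mL/min
CrCl ≈ 37 mL/min.
zenosartan: 25–39 mL/min → 35% of 250 mg = 87.5 mg.
gavivudine: 30–84 mL/min → 67% of 100 mg = 67 mg.
Total = 87.5 + 67 = 154.5 mg.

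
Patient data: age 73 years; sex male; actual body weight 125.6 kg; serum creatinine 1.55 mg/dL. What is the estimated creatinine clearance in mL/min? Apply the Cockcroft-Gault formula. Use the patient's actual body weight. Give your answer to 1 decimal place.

CrCl = (140 − 73) × 125.6 / (72 × 1.55) = 8415.2 / 111.60 ≈ 75.4 mL/min

75.4 mL/min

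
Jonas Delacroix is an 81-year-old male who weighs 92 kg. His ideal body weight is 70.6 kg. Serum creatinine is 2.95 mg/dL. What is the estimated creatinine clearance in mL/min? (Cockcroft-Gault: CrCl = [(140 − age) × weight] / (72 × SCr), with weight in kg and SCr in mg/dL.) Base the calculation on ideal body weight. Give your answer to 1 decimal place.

CrCl = (140 − 81) × 70.6 / (72 × 2.95) = 4165.4 / 212.40 ≈ 19.6 mL/min

19.6 mL/min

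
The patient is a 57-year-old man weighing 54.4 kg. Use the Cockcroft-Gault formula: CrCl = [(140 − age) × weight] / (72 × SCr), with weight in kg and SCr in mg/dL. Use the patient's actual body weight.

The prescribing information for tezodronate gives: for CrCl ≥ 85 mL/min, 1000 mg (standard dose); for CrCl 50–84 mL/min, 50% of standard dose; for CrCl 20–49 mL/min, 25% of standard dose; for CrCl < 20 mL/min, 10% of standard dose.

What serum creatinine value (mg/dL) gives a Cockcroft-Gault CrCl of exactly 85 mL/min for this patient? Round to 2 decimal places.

Standard dose requires CrCl ≥ 85 mL/min.
Set (140 − 57) × 54.4 / (72 × SCr) = 85
SCr = (140 − 57) × 54.4 / (72 × 85) = 0.738 mg/dL

0.74 mg/dL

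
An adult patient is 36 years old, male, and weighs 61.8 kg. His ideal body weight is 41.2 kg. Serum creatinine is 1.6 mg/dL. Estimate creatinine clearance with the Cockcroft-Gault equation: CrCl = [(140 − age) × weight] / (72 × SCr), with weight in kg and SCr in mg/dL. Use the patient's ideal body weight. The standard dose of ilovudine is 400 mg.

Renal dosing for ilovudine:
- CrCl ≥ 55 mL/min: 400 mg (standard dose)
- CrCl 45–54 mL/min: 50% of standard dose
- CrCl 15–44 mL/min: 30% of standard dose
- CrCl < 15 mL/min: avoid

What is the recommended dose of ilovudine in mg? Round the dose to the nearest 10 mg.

CrCl = (140 − 36) × 41.2 / (72 × 1.6) = 4284.8 / 115.20 ≈ 37.2 mL/min
CrCl ≈ 37 mL/min → bracket 15–44 mL/min.
30% of 400 mg = 120 mg

120 mg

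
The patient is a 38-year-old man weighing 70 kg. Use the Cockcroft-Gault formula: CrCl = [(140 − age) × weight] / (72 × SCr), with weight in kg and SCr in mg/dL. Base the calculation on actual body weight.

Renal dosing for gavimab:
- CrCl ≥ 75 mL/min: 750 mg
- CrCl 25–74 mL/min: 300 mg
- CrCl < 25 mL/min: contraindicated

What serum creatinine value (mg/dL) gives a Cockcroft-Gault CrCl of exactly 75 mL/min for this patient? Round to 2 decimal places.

1.32 mg/dL

Standard dose requires CrCl ≥ 75 mL/min.
Set (140 − 38) × 70 / (72 × SCr) = 75
SCr = (140 − 38) × 70 / (72 × 75) = 1.322 mg/dL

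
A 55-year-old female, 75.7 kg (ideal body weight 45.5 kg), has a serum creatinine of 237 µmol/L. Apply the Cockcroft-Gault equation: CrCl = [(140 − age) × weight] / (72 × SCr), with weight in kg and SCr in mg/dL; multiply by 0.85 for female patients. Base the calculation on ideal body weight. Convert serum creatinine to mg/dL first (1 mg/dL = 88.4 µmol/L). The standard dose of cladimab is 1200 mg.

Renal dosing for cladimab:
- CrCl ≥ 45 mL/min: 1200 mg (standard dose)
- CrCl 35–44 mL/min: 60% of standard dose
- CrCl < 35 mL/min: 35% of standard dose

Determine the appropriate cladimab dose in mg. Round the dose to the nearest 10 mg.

420 mg

SCr = 237 / 88.4 = 2.681 mg/dL
CrCl = (140 − 55) × 45.5 / (72 × 2.681) × 0.85 = 3867.5 / 193.03 × 0.85 ≈ 17.0 mL/min
CrCl ≈ 17 mL/min → bracket < 35 mL/min.
35% of 1200 mg = 420 mg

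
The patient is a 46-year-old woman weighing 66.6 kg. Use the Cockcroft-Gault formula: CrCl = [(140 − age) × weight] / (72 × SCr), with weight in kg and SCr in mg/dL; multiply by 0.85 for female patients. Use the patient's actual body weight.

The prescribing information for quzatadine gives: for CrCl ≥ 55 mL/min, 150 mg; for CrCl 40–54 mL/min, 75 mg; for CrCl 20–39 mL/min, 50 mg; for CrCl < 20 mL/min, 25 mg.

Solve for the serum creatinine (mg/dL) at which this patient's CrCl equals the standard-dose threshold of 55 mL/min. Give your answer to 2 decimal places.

1.34 mg/dL

Standard dose requires CrCl ≥ 55 mL/min.
Set (140 − 46) × 66.6 × 0.85 / (72 × SCr) = 55
SCr = (140 − 46) × 66.6 × 0.85 / (72 × 55) = 1.344 mg/dL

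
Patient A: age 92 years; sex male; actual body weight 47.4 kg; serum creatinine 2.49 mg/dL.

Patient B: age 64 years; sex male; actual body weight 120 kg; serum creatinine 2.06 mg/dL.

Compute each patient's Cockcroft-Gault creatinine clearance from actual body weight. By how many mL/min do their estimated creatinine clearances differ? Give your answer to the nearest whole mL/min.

Patient A: CrCl = (140 − 92) × 47.4 / (72 × 2.49) = 2275.2 / 179.28 ≈ 12.7 mL/min
Patient B: CrCl = (140 − 64) × 120 / (72 × 2.06) = 9120.0 / 148.32 ≈ 61.5 mL/min
|12.7 − 61.5| = 48.8 mL/min

49 mL/min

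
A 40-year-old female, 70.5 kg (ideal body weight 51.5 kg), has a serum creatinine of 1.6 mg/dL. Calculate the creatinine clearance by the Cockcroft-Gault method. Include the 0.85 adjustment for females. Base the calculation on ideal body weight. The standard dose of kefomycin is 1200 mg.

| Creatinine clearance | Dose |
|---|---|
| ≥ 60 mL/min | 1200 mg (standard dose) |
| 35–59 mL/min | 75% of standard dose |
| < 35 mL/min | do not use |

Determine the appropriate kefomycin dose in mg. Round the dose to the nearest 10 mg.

CrCl = (140 − 40) × 51.5 / (72 × 1.6) × 0.85 = 5150.0 / 115.20 × 0.85 ≈ 38.0 mL/min
CrCl ≈ 38 mL/min → bracket 35–59 mL/min.
75% of 1200 mg = 900 mg

900 mg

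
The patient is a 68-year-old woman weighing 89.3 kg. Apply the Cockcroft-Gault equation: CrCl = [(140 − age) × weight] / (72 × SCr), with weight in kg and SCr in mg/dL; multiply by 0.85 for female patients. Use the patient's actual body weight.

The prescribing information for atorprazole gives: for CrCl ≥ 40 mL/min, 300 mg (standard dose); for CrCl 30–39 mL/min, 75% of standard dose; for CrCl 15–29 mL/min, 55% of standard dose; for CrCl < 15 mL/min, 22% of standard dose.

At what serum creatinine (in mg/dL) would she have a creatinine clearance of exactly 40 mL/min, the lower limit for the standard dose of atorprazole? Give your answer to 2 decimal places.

Standard dose requires CrCl ≥ 40 mL/min.
Set (140 − 68) × 89.3 × 0.85 / (72 × SCr) = 40
SCr = (140 − 68) × 89.3 × 0.85 / (72 × 40) = 1.898 mg/dL

1.90 mg/dL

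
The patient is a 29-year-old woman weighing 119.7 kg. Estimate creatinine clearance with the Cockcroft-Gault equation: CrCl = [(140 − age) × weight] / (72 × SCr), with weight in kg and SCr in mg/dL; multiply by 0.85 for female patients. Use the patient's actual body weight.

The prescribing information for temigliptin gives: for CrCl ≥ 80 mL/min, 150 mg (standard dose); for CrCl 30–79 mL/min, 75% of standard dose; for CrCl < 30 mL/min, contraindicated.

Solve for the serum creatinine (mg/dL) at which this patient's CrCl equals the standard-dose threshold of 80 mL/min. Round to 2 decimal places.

Standard dose requires CrCl ≥ 80 mL/min.
Set (140 − 29) × 119.7 × 0.85 / (72 × SCr) = 80
SCr = (140 − 29) × 119.7 × 0.85 / (72 × 80) = 1.961 mg/dL

1.96 mg/dL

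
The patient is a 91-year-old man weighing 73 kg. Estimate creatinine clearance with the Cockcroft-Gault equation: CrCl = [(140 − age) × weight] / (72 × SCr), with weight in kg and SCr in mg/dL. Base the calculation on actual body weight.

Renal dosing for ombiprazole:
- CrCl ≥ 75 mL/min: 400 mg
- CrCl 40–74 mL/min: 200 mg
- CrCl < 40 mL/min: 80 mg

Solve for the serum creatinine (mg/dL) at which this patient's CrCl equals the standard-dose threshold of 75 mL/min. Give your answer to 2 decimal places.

0.66 mg/dL

Standard dose requires CrCl ≥ 75 mL/min.
Set (140 − 91) × 73 / (72 × SCr) = 75
SCr = (140 − 91) × 73 / (72 × 75) = 0.662 mg/dL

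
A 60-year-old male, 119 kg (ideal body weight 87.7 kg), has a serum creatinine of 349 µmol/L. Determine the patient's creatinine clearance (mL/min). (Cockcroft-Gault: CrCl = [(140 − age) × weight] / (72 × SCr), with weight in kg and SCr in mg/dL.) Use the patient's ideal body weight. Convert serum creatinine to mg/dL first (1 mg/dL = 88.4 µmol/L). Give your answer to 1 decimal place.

SCr = 349 / 88.4 = 3.948 mg/dL
CrCl = (140 − 60) × 87.7 / (72 × 3.948) = 7016.0 / 284.26 ≈ 24.7 mL/min

24.7 mL/min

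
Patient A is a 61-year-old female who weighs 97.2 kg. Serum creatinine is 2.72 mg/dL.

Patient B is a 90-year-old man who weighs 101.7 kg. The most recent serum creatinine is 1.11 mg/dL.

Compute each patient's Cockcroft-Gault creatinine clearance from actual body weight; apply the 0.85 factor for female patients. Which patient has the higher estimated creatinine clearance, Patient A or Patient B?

Patient B

Patient A: CrCl = (140 − 61) × 97.2 / (72 × 2.72) × 0.85 = 7678.8 / 195.84 × 0.85 ≈ 33.3 mL/min
Patient B: CrCl = (140 − 90) × 101.7 / (72 × 1.11) = 5085.0 / 79.92 ≈ 63.6 mL/min
33.3 vs 63.6 mL/min → Patient B is higher.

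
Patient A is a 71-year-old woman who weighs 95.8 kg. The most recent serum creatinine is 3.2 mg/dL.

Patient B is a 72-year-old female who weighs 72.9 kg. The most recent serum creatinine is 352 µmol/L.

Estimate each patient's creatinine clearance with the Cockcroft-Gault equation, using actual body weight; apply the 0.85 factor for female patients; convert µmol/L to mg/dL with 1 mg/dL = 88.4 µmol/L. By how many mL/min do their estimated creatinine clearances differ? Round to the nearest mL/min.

Patient A: CrCl = (140 − 71) × 95.8 / (72 × 3.2) × 0.85 = 6610.2 / 230.40 × 0.85 ≈ 24.4 mL/min
Patient B: SCr = 352 / 88.4 = 3.982 mg/dL
Patient B: CrCl = (140 − 72) × 72.9 / (72 × 3.982) × 0.85 = 4957.2 / 286.70 × 0.85 ≈ 14.7 mL/min
|24.4 − 14.7| = 9.7 mL/min

10 mL/min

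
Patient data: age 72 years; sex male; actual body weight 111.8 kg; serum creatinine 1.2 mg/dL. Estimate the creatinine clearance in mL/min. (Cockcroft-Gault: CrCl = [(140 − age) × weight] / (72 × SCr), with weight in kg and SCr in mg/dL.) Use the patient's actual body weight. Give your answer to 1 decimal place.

88.0 mL/min

CrCl = (140 − 72) × 111.8 / (72 × 1.2) = 7602.4 / 86.40 ≈ 88.0 mL/min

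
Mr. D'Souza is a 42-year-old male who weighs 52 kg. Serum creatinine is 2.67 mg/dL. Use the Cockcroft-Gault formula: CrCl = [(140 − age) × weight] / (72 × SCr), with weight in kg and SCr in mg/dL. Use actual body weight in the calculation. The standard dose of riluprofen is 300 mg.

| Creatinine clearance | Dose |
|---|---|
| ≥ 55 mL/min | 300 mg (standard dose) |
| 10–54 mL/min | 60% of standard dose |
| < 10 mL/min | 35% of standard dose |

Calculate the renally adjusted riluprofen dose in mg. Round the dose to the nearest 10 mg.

180 mg

CrCl = (140 − 42) × 52 / (72 × 2.67) = 5096.0 / 192.24 ≈ 26.5 mL/min
CrCl ≈ 27 mL/min → bracket 10–54 mL/min.
60% of 300 mg = 180 mg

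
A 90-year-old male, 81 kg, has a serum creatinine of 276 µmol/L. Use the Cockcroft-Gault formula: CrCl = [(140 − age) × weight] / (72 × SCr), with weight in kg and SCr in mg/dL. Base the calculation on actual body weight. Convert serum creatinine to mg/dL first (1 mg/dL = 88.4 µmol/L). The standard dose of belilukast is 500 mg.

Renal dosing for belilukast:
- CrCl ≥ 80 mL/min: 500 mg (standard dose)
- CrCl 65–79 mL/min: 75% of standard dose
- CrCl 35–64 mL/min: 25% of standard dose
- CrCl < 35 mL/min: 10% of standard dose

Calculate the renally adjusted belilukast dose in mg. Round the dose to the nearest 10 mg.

50 mg

SCr = 276 / 88.4 = 3.122 mg/dL
CrCl = (140 − 90) × 81 / (72 × 3.122) = 4050.0 / 224.78 ≈ 18.0 mL/min
CrCl ≈ 18 mL/min → bracket < 35 mL/min.
10% of 500 mg = 50 mg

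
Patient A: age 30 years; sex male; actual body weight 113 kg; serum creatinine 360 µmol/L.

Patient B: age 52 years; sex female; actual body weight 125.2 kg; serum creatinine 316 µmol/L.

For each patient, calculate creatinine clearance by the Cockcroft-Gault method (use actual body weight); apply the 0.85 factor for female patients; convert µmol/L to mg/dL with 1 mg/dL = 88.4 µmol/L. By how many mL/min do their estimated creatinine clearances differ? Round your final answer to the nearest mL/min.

Patient A: SCr = 360 / 88.4 = 4.072 mg/dL
Patient A: CrCl = (140 − 30) × 113 / (72 × 4.072) = 12430.0 / 293.18 ≈ 42.4 mL/min
Patient B: SCr = 316 / 88.4 = 3.575 mg/dL
Patient B: CrCl = (140 − 52) × 125.2 / (72 × 3.575) × 0.85 = 11017.6 / 257.40 × 0.85 ≈ 36.4 mL/min
|42.4 − 36.4| = 6.0 mL/min

6 mL/min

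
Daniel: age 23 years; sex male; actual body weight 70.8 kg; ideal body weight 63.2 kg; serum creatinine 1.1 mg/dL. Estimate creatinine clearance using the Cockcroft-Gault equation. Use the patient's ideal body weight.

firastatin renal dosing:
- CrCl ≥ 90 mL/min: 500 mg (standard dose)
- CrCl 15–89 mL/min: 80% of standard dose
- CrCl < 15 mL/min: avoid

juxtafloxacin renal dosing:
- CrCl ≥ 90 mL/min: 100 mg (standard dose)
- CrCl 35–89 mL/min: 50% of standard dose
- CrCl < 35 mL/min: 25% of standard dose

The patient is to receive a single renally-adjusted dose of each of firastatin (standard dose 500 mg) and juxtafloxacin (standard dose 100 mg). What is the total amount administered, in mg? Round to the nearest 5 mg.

600 mg

CrCl = (140 − 23) × 63.2 / (72 × 1.1) = 7394.4 / 79.20 ≈ 93.4 mL/min
CrCl ≈ 93 mL/min.
firastatin: ≥ 90 mL/min → 100% of 500 mg = 500 mg.
juxtafloxacin: ≥ 90 mL/min → 100% of 100 mg = 100 mg.
Total = 500 + 100 = 600 mg.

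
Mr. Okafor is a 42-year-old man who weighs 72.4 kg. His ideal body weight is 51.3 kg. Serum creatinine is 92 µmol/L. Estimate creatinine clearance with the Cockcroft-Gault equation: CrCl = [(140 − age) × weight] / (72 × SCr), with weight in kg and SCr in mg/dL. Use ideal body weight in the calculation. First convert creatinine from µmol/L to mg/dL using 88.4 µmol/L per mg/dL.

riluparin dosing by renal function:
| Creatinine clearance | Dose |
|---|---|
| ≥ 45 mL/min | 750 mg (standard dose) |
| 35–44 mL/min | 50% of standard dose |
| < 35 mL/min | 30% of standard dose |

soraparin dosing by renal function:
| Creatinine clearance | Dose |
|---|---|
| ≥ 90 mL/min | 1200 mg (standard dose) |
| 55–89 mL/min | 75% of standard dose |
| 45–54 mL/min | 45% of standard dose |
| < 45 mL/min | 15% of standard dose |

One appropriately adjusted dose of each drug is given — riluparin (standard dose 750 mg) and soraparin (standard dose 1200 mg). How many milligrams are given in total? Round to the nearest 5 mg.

1650 mg

SCr = 92 / 88.4 = 1.041 mg/dL
CrCl = (140 − 42) × 51.3 / (72 × 1.041) = 5027.4 / 74.95 ≈ 67.1 mL/min
CrCl ≈ 67 mL/min.
riluparin: ≥ 45 mL/min → 100% of 750 mg = 750 mg.
soraparin: 55–89 mL/min → 75% of 1200 mg = 900 mg.
Total = 750 + 900 = 1650 mg.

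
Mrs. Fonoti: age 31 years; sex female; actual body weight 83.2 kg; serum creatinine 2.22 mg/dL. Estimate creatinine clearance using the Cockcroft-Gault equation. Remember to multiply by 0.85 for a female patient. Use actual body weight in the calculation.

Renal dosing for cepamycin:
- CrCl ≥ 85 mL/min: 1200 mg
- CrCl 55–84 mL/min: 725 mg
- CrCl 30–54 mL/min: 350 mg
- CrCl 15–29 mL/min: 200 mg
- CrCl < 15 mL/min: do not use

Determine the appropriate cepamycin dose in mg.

350 mg

CrCl = (140 − 31) × 83.2 / (72 × 2.22) × 0.85 = 9068.8 / 159.84 × 0.85 ≈ 48.2 mL/min
CrCl ≈ 48 mL/min → bracket 30–54 mL/min.
Dose for this bracket: 350 mg.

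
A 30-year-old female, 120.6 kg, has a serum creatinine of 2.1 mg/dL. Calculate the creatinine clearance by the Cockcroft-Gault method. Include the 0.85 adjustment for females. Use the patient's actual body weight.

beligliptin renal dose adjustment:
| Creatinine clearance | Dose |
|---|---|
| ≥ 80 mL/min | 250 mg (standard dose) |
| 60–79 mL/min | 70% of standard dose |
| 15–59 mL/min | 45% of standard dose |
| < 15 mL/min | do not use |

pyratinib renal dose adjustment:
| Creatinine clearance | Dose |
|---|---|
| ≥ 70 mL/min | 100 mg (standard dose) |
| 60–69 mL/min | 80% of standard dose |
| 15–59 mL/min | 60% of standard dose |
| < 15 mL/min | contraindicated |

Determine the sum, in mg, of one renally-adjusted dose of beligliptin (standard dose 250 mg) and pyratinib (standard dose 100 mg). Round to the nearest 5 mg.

CrCl = (140 − 30) × 120.6 / (72 × 2.1) × 0.85 = 13266.0 / 151.20 × 0.85 ≈ 74.6 mL/min
CrCl ≈ 75 mL/min.
beligliptin: 60–79 mL/min → 70% of 250 mg = 175 mg.
pyratinib: ≥ 70 mL/min → 100% of 100 mg = 100 mg.
Total = 175 + 100 = 275 mg.

275 mg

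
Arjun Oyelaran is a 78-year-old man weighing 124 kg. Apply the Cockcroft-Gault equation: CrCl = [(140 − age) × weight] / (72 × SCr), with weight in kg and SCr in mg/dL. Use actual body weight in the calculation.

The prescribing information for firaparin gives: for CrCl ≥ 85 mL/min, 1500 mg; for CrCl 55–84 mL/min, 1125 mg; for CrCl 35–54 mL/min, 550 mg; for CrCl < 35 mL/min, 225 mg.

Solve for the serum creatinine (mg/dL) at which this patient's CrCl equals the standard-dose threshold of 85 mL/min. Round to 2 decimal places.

Standard dose requires CrCl ≥ 85 mL/min.
Set (140 − 78) × 124 / (72 × SCr) = 85
SCr = (140 − 78) × 124 / (72 × 85) = 1.256 mg/dL

1.26 mg/dL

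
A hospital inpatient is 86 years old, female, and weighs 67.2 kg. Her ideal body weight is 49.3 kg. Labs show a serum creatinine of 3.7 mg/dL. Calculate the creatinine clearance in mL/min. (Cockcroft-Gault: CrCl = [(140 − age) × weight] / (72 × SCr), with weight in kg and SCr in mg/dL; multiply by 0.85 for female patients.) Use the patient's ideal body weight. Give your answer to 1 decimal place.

CrCl = (140 − 86) × 49.3 / (72 × 3.7) × 0.85 = 2662.2 / 266.40 × 0.85 ≈ 8.5 mL/min

8.5 mL/min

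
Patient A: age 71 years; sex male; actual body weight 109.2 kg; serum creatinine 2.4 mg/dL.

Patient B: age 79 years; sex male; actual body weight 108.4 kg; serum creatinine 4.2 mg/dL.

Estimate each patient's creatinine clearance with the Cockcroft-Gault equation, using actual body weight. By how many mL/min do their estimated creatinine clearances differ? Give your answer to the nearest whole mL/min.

Patient A: CrCl = (140 − 71) × 109.2 / (72 × 2.4) = 7534.8 / 172.80 ≈ 43.6 mL/min
Patient B: CrCl = (140 − 79) × 108.4 / (72 × 4.2) = 6612.4 / 302.40 ≈ 21.9 mL/min
|43.6 − 21.9| = 21.7 mL/min

22 mL/min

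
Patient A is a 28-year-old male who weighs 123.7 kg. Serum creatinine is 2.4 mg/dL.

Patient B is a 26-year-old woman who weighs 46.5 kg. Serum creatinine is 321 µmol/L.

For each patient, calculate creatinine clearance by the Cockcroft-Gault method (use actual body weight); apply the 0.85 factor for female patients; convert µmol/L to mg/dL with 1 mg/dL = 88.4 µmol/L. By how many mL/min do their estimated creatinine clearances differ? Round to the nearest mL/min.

Patient A: CrCl = (140 − 28) × 123.7 / (72 × 2.4) = 13854.4 / 172.80 ≈ 80.2 mL/min
Patient B: SCr = 321 / 88.4 = 3.631 mg/dL
Patient B: CrCl = (140 − 26) × 46.5 / (72 × 3.631) × 0.85 = 5301.0 / 261.43 × 0.85 ≈ 17.2 mL/min
|80.2 − 17.2| = 63.0 mL/min

63 mL/min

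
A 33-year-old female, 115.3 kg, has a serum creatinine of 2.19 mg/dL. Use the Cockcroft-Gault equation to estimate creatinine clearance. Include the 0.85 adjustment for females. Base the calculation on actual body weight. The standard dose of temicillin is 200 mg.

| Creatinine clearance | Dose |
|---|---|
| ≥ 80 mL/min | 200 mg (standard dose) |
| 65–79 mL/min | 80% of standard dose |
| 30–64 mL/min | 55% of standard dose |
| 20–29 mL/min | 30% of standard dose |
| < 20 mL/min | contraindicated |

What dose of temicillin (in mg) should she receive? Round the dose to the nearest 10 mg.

160 mg

CrCl = (140 − 33) × 115.3 / (72 × 2.19) × 0.85 = 12337.1 / 157.68 × 0.85 ≈ 66.5 mL/min
CrCl ≈ 67 mL/min → bracket 65–79 mL/min.
80% of 200 mg = 160 mg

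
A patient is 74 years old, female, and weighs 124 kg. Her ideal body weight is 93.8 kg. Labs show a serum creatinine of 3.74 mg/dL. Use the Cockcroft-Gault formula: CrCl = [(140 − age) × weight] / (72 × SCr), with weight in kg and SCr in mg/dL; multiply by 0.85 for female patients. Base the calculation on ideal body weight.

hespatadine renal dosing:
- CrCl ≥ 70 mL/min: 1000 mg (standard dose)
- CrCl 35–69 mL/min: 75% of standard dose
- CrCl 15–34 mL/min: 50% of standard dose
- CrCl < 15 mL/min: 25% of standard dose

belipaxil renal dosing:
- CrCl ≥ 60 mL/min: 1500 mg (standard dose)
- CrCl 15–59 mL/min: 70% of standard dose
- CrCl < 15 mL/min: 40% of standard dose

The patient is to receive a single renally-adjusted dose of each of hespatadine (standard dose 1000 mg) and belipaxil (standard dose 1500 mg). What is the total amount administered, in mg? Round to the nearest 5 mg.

CrCl = (140 − 74) × 93.8 / (72 × 3.74) × 0.85 = 6190.8 / 269.28 × 0.85 ≈ 19.5 mL/min
CrCl ≈ 20 mL/min.
hespatadine: 15–34 mL/min → 50% of 1000 mg = 500 mg.
belipaxil: 15–59 mL/min → 70% of 1500 mg = 1050 mg.
Total = 500 + 1050 = 1550 mg.

1550 mg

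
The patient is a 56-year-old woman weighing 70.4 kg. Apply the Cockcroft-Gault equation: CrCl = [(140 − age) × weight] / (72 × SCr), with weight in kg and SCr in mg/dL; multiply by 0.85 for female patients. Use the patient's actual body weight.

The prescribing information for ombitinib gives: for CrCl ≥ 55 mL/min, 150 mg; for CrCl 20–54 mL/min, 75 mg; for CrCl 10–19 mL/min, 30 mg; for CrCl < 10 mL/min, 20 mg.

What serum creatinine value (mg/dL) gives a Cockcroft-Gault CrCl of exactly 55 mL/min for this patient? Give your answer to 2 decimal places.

1.27 mg/dL

Standard dose requires CrCl ≥ 55 mL/min.
Set (140 − 56) × 70.4 × 0.85 / (72 × SCr) = 55
SCr = (140 − 56) × 70.4 × 0.85 / (72 × 55) = 1.269 mg/dL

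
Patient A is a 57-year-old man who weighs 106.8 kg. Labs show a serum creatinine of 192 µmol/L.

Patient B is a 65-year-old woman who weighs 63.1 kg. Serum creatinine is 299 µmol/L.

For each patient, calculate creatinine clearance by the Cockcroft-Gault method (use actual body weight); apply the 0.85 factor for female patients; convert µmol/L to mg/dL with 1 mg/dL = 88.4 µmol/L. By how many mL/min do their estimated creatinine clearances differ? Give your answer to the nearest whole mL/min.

40 mL/min

Patient A: SCr = 192 / 88.4 = 2.172 mg/dL
Patient A: CrCl = (140 − 57) × 106.8 / (72 × 2.172) = 8864.4 / 156.38 ≈ 56.7 mL/min
Patient B: SCr = 299 / 88.4 = 3.382 mg/dL
Patient B: CrCl = (140 − 65) × 63.1 / (72 × 3.382) × 0.85 = 4732.5 / 243.50 × 0.85 ≈ 16.5 mL/min
|56.7 − 16.5| = 40.2 mL/min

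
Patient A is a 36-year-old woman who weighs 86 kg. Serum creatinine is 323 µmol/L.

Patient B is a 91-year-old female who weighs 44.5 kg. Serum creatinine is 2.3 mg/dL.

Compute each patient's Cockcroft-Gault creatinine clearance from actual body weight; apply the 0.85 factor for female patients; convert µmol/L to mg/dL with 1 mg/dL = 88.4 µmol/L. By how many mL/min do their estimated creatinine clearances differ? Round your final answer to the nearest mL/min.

Patient A: SCr = 323 / 88.4 = 3.654 mg/dL
Patient A: CrCl = (140 − 36) × 86 / (72 × 3.654) × 0.85 = 8944.0 / 263.09 × 0.85 ≈ 28.9 mL/min
Patient B: CrCl = (140 − 91) × 44.5 / (72 × 2.3) × 0.85 = 2180.5 / 165.60 × 0.85 ≈ 11.2 mL/min
|28.9 − 11.2| = 17.7 mL/min

18 mL/min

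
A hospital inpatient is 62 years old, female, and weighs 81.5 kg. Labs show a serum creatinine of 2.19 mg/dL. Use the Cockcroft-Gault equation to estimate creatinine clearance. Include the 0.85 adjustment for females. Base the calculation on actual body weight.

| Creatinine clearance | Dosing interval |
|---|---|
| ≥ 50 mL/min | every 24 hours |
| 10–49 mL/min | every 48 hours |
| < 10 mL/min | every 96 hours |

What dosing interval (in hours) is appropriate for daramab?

CrCl = (140 − 62) × 81.5 / (72 × 2.19) × 0.85 = 6357.0 / 157.68 × 0.85 ≈ 34.3 mL/min
CrCl ≈ 34 mL/min → bracket 10–49 mL/min → every 48 hours.

every 48 hours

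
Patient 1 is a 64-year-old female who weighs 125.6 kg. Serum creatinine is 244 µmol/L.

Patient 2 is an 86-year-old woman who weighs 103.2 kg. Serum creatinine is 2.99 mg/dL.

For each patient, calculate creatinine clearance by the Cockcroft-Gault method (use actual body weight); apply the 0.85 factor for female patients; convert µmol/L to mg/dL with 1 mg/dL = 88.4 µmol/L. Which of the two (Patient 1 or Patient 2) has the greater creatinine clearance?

Patient 1

Patient 1: SCr = 244 / 88.4 = 2.76 mg/dL
Patient 1: CrCl = (140 − 64) × 125.6 / (72 × 2.76) × 0.85 = 9545.6 / 198.72 × 0.85 ≈ 40.8 mL/min
Patient 2: CrCl = (140 − 86) × 103.2 / (72 × 2.99) × 0.85 = 5572.8 / 215.28 × 0.85 ≈ 22.0 mL/min
40.8 vs 22.0 mL/min → Patient 1 is higher.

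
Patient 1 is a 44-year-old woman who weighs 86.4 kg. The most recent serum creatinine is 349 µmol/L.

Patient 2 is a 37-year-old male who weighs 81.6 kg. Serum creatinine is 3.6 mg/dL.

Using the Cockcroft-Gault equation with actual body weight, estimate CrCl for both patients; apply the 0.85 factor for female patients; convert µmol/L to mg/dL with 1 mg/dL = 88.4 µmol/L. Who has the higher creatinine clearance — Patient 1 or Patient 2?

Patient 1: SCr = 349 / 88.4 = 3.948 mg/dL
Patient 1: CrCl = (140 − 44) × 86.4 / (72 × 3.948) × 0.85 = 8294.4 / 284.26 × 0.85 ≈ 24.8 mL/min
Patient 2: CrCl = (140 − 37) × 81.6 / (72 × 3.6) = 8404.8 / 259.20 ≈ 32.4 mL/min
24.8 vs 32.4 mL/min → Patient 2 is higher.

Patient 2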